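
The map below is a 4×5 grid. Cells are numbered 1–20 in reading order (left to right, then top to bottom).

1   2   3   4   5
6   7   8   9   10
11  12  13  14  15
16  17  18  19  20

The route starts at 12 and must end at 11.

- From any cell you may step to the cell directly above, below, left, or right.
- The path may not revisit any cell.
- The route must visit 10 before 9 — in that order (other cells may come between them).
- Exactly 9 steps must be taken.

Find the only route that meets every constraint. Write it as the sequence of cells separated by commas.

12, 13, 14, 15, 10, 9, 8, 7, 6, 11

The waypoints must appear in the order 10, 9, with no cell reused.
Route from 12: right 3 to 15, up 1 to 10, left 4 to 6, down 1 to 11 — 9 moves in all.
Check: order respected (10 at step 4, 9 at step 5); 9 moves as required.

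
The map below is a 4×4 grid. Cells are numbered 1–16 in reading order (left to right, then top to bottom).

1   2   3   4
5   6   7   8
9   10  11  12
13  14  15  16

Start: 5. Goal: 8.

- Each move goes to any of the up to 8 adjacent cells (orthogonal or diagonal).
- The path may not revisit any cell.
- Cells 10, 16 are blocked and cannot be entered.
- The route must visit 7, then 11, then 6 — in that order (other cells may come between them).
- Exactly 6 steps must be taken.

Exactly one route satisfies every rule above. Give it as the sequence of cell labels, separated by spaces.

The waypoints must appear in the order 7, 11, 6, with no cell reused.
Route from 5: up-right to 2, down-right to 7, down to 11, up-left to 6, up-right to 3, down-right to 8 — 6 moves in all.
Check: order respected (7 at step 2, 11 at step 3, 6 at step 4); 6 moves as required.

5 2 7 11 6 3 8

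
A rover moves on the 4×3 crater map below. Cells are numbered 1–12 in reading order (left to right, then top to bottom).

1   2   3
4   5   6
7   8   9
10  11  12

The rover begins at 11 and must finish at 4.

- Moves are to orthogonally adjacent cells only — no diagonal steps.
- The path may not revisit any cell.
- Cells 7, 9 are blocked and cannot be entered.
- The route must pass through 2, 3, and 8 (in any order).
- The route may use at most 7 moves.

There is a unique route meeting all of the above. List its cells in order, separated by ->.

11 -> 8 -> 5 -> 6 -> 3 -> 2 -> 1 -> 4

The 7-move cap with required stops at 2, 3, 8 leaves no slack for detours.
Route from 11: 2× up (reaching 5), right to 6, up to 3, 2× left (reaching 1), down to 4 — 7 moves in all.
Check: all required cells visited; 7 ≤ 7 moves.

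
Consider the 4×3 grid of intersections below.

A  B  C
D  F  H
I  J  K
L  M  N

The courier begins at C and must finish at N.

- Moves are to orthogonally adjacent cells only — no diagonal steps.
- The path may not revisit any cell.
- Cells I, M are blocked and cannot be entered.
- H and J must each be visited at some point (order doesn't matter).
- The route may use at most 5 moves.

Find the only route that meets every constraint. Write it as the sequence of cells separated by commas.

The 5-move cap with required stops at H, J leaves no slack for detours.
Route from C: down 1 to H, left 1 to F, down 1 to J, right 1 to K, down 1 to N — 5 moves in all.
Check: all required cells visited; 5 ≤ 5 moves.

C, H, F, J, K, N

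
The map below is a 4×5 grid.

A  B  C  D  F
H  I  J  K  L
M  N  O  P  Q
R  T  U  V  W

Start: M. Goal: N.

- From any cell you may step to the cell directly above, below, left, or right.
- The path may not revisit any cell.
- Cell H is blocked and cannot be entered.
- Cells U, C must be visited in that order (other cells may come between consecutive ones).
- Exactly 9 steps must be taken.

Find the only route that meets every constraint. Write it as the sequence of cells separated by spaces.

The waypoints must appear in the order U, C, with no cell reused.
Route from M: down to R, 2× right (reaching U), 3× up (reaching C), left to B, 2× down (reaching N) — 9 moves in all.
Check: order respected (U at step 3, C at step 6); 9 moves as required.

M R T U O J C B I N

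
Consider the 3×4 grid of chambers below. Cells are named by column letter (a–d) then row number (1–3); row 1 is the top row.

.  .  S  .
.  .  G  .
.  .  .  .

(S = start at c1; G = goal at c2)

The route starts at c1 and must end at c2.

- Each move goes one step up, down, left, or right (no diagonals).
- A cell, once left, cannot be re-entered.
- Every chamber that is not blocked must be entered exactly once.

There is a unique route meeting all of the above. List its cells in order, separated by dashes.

Need to visit all 12 open cells exactly once, starting at c1 and ending at c2.
Cell d1 has only two open neighbours (d2 and c1), so the path must pass straight through it: one of those is the cell it's entered from and the other is where it exits.
Route from c1: right 1 to d1, down 2 to d3, left 3 to a3, up 2 to a1, right 1 to b1, down 1 to b2, right 1 to c2 — 11 moves in all.
Check: all 12 open cells covered.

c1 - d1 - d2 - d3 - c3 - b3 - a3 - a2 - a1 - b1 - b2 - c2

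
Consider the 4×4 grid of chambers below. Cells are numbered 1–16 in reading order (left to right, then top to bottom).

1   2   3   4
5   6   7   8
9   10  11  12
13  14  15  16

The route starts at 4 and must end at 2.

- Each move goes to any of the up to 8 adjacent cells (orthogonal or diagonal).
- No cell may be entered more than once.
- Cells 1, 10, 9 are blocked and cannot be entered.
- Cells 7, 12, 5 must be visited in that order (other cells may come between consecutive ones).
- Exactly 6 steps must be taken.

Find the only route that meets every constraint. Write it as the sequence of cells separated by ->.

The waypoints must appear in the order 7, 12, 5, with no cell reused.
Route from 4: down-left to 7, down-right to 12, left to 11, up-left to 6, left to 5, up-right to 2 — 6 moves in all.
Check: order respected (7 at step 1, 12 at step 2, 5 at step 5); 6 moves as required.

4 -> 7 -> 12 -> 11 -> 6 -> 5 -> 2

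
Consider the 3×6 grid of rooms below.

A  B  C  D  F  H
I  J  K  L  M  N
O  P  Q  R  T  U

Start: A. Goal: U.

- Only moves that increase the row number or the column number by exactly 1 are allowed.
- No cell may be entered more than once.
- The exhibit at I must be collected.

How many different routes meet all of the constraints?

6

A right/down-only route from A to U makes exactly 2 down-moves and 5 right-moves in some order.
With no other constraints that would be C(7,2) = 21 routes.
Split at I and multiply the segment counts: A→I: 1; I→U: 6; product = 6.
That gives 6 routes.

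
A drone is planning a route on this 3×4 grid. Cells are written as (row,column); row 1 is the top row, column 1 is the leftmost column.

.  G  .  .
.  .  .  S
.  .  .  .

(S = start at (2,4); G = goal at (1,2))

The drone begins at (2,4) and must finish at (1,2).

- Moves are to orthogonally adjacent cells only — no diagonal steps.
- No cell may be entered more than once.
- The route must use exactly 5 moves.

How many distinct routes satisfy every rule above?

Need simple routes of exactly 5 moves from (2,4) to (1,2) (Manhattan distance 3, so 1 moves are spent on a detour and 1 undoing it).
Enumerating: (2,4) (1,4) (1,3) (2,3) (2,2) (1,2) | (2,4) (3,4) (3,3) (2,3) (1,3) (1,2) | (2,4) (3,4) (3,3) (2,3) (2,2) (1,2) | (2,4) (3,4) (3,3) (3,2) (2,2) (1,2) | (2,4) (2,3) (3,3) (3,2) (2,2) (1,2) | (2,4) (2,3) (2,2) (2,1) (1,1) (1,2).
That gives 6 routes.

6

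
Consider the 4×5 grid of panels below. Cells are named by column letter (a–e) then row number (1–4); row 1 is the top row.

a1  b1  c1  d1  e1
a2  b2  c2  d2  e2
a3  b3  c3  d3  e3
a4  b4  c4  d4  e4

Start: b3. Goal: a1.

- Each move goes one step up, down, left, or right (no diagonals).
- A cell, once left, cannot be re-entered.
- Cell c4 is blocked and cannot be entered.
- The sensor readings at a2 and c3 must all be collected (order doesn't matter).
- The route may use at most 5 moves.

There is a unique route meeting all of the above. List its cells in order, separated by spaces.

b3 c3 c2 b2 a2 a1

The 5-move cap with required stops at a2, c3 leaves no slack for detours.
Route from b3: right 1 to c3, up 1 to c2, left 2 to a2, up 1 to a1 — 5 moves in all.
Check: all required cells visited; 5 ≤ 5 moves.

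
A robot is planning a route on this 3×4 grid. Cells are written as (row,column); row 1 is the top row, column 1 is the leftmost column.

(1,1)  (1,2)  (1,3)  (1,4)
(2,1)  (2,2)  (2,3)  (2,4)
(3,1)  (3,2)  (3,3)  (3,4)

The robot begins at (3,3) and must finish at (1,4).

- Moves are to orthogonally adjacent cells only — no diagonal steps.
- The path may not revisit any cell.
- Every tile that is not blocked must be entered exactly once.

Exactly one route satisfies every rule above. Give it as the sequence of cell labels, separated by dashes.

Need to visit all 12 open cells exactly once, starting at (3,3) and ending at (1,4).
Route from (3,3): right to (3,4), up to (2,4), 2× left (reaching (2,2)), down to (3,2), left to (3,1), 2× up (reaching (1,1)), 3× right (reaching (1,4)) — 11 moves in all.
Check: all 12 open cells covered.

(3,3) - (3,4) - (2,4) - (2,3) - (2,2) - (3,2) - (3,1) - (2,1) - (1,1) - (1,2) - (1,3) - (1,4)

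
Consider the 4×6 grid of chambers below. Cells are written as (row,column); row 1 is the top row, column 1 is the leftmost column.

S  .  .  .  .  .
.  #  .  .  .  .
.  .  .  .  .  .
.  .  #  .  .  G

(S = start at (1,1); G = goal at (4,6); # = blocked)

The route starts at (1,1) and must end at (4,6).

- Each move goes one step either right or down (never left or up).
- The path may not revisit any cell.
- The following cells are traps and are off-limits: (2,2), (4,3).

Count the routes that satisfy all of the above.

A right/down-only route from (1,1) to (4,6) makes exactly 3 down-moves and 5 right-moves in some order.
With no other constraints that would be C(8,3) = 56 routes.
Subtract routes through each blocked cell (inclusion–exclusion for overlaps): − through (2,2): 30 − through (4,3): 10 + through (2,2)&(4,3): 6 → 22.
That gives 22 routes.

22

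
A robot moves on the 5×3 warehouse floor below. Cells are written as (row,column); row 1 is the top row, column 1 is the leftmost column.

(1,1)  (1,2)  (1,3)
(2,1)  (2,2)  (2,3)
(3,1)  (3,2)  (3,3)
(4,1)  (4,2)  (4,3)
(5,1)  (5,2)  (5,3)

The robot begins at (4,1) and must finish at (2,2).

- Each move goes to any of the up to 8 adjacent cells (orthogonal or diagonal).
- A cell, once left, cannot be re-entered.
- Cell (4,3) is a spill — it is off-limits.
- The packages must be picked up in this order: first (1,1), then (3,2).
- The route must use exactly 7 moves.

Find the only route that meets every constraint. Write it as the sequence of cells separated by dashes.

(4,1) - (3,1) - (2,1) - (1,1) - (1,2) - (2,3) - (3,2) - (2,2)

The waypoints must appear in the order (1,1), (3,2), with no cell reused.
Route from (4,1): up 3 to (1,1), right 1 to (1,2), down-right 1 to (2,3), down-left 1 to (3,2), up 1 to (2,2) — 7 moves in all.
Check: order respected ((1,1) at step 3, (3,2) at step 6); 7 moves as required.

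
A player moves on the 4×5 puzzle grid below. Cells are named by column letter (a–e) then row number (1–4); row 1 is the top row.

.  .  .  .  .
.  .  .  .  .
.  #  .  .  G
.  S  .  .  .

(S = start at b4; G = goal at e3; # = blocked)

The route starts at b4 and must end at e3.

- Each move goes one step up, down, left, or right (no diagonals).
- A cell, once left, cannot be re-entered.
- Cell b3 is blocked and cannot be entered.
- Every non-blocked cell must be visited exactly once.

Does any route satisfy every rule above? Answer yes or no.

One route that works: b4 → a4 → a3 → a2 → a1 → b1 → b2 → c2 → c1 → d1 → e1 → e2 → d2 → d3 → c3 → c4 → d4 → e4 → e3.

yes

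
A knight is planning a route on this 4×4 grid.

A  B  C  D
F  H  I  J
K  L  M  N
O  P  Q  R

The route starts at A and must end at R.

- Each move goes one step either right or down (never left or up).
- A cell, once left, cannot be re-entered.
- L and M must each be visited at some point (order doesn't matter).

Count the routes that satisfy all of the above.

A right/down-only route from A to R makes exactly 3 down-moves and 3 right-moves in some order.
With no other constraints that would be C(6,3) = 20 routes.
A monotone route can only reach the required cells in the order L, M, so split there and multiply the segment counts: A→L: 3; L→M: 1; M→R: 2; product = 6.
That gives 6 routes.

6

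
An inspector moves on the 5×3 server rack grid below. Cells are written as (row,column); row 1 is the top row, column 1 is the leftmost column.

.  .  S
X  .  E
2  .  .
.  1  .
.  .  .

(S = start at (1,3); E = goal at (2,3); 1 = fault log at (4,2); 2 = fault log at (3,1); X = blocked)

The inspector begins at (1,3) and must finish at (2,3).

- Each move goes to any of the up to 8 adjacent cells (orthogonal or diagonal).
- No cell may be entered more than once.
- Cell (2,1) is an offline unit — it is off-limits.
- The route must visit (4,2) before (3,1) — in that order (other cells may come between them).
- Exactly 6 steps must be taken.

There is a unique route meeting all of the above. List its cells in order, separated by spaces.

The waypoints must appear in the order (4,2), (3,1), with no cell reused.
Route from (1,3): down-left 1 to (2,2), down-right 1 to (3,3), down-left 1 to (4,2), up-left 1 to (3,1), right 1 to (3,2), up-right 1 to (2,3) — 6 moves in all.
Check: order respected (1 at step 3, 2 at step 4); 6 moves as required.

(1,3) (2,2) (3,3) (4,2) (3,1) (3,2) (2,3)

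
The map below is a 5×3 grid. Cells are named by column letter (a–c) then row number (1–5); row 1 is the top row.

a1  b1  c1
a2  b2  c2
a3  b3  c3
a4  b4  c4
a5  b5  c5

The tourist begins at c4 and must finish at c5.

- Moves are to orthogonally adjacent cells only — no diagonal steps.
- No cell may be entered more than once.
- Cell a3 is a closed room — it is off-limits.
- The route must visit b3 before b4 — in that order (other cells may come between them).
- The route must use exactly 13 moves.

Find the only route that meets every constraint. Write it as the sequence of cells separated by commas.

The waypoints must appear in the order b3, b4, with no cell reused.
Route from c4: up 3 to c1, left 2 to a1, down 1 to a2, right 1 to b2, down 2 to b4, left 1 to a4, down 1 to a5, right 2 to c5 — 13 moves in all.
Check: order respected (b3 at step 8, b4 at step 9); 13 moves as required.

c4, c3, c2, c1, b1, a1, a2, b2, b3, b4, a4, a5, b5, c5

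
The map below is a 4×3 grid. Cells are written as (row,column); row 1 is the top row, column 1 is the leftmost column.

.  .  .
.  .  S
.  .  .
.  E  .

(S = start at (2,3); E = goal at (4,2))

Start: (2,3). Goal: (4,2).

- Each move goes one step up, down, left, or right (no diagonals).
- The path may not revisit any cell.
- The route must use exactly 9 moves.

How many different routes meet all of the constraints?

Need simple routes of exactly 9 moves from (2,3) to (4,2) (Manhattan distance 3, so 3 moves are spent on a detour and 3 undoing it).
Enumerating: (2,3) (1,3) (1,2) (2,2) (2,1) (3,1) (3,2) (3,3) (4,3) (4,2) | (2,3) (1,3) (1,2) (1,1) (2,1) (3,1) (3,2) (3,3) (4,3) (4,2) | (2,3) (1,3) (1,2) (1,1) (2,1) (2,2) (3,2) (3,1) (4,1) (4,2) | (2,3) (1,3) (1,2) (1,1) (2,1) (2,2) (3,2) (3,3) (4,3) (4,2) | (2,3) (3,3) (3,2) (2,2) (1,2) (1,1) (2,1) (3,1) (4,1) (4,2) | (2,3) (2,2) (1,2) (1,1) (2,1) (3,1) (3,2) (3,3) (4,3) (4,2).
That gives 6 routes.

6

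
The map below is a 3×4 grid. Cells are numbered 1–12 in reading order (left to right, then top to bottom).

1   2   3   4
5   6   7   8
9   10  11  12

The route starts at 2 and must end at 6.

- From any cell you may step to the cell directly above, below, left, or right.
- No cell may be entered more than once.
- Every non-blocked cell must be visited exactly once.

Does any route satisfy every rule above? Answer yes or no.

One route that works: 2 → 1 → 5 → 9 → 10 → 11 → 12 → 8 → 4 → 3 → 7 → 6.

yes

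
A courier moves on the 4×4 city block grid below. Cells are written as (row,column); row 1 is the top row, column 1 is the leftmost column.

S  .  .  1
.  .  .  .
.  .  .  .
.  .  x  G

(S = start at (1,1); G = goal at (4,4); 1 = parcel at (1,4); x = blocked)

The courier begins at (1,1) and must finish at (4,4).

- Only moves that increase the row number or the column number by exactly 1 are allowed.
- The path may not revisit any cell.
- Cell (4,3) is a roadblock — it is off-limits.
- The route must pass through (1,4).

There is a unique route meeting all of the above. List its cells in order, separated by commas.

(1,1), (1,2), (1,3), (1,4), (2,4), (3,4), (4,4)

Moves only go right or down, so the column and row indices never decrease.
Route from (1,1): 3× right (reaching (1,4)), 3× down (reaching (4,4)) — 6 moves in all.
Check: all required cells visited.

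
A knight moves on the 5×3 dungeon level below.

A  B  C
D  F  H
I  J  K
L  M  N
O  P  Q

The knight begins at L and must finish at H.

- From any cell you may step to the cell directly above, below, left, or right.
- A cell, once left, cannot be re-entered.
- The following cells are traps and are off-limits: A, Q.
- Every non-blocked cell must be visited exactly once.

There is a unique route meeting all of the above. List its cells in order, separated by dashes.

L - O - P - M - N - K - J - I - D - F - B - C - H

Need to visit all 13 open cells exactly once, starting at L and ending at H.
Cell O has only two open neighbours (L and P), so the path must pass straight through it: one of those is the cell it's entered from and the other is where it exits.
Route from L: down 1 to O, right 1 to P, up 1 to M, right 1 to N, up 1 to K, left 2 to I, up 1 to D, right 1 to F, up 1 to B, right 1 to C, down 1 to H — 12 moves in all.
Check: all 13 open cells covered.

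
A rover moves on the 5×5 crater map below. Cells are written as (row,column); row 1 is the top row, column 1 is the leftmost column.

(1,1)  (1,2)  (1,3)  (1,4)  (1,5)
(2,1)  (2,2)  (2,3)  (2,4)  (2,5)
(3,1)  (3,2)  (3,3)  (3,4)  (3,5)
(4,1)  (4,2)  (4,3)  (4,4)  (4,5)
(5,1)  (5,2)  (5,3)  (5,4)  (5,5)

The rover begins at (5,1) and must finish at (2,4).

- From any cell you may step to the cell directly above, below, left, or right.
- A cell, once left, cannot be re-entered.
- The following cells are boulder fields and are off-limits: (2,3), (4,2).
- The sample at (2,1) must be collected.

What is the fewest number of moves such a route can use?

Any route passes through (2,1) somewhere between (5,1) and (2,4). Summing Manhattan distances along the two legs ((5,1) → (2,1) → (2,4)) gives a lower bound of 3 + 3 = 6 moves.
That bound ignores the blocked cells. Measuring each leg by the fewest moves that actually steer around them ((5,1)→(2,1): 3; (2,1)→(2,4): 5) raises the lower bound to 8.
A route of 8 moves exists: (5,1) → (4,1) → (3,1) → (2,1) → (1,1) → (1,2) → (1,3) → (1,4) → (2,4).
Since 8 matches that lower bound, it is optimal.

8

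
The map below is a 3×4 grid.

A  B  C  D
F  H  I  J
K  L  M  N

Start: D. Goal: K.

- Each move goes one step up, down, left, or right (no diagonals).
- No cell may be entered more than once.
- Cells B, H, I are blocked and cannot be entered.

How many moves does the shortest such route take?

5

The Manhattan distance from D to K is |1−3| + |4−1| = 5, so at least 5 moves are needed.
A route of 5 moves achieves this: D → J → N → M → L → K.
Since 5 matches the lower bound, it is optimal.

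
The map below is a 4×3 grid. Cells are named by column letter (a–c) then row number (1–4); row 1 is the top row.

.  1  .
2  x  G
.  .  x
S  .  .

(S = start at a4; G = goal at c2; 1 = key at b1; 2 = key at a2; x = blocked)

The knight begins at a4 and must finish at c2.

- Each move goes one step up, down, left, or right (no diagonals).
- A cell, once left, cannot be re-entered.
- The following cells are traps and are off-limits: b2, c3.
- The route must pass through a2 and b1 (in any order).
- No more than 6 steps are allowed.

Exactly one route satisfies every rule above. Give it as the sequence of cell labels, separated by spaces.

The 6-move cap with required stops at a2, b1 leaves no slack for detours.
Route from a4: 3× up (reaching a1), 2× right (reaching c1), down to c2 — 6 moves in all.
Check: all required cells visited; 6 ≤ 6 moves.

a4 a3 a2 a1 b1 c1 c2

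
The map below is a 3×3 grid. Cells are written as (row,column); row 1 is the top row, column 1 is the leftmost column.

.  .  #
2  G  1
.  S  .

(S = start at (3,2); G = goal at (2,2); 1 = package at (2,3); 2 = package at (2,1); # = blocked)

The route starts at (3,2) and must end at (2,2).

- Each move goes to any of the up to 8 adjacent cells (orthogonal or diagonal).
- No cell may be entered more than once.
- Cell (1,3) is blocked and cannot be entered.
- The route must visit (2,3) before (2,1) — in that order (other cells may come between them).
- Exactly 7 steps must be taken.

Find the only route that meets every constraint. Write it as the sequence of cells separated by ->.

The waypoints must appear in the order (2,3), (2,1), with no cell reused.
Route from (3,2): right 1 to (3,3), up 1 to (2,3), up-left 1 to (1,2), left 1 to (1,1), down 2 to (3,1), up-right 1 to (2,2) — 7 moves in all.
Check: order respected (1 at step 2, 2 at step 5); 7 moves as required.

(3,2) -> (3,3) -> (2,3) -> (1,2) -> (1,1) -> (2,1) -> (3,1) -> (2,2)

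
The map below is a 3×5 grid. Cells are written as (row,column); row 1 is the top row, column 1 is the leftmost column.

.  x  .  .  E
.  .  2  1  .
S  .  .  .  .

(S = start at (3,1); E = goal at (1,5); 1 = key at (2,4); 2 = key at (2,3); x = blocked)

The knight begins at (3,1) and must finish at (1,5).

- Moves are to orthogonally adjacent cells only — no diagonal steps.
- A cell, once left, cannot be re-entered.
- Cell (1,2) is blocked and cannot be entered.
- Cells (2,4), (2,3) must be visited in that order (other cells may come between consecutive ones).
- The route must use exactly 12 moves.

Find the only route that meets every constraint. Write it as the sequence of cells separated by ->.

The waypoints must appear in the order (2,4), (2,3), with no cell reused.
Route from (3,1): up to (2,1), right to (2,2), down to (3,2), 3× right (reaching (3,5)), up to (2,5), 2× left (reaching (2,3)), up to (1,3), 2× right (reaching (1,5)) — 12 moves in all.
Check: order respected (1 at step 8, 2 at step 9); 12 moves as required.

(3,1) -> (2,1) -> (2,2) -> (3,2) -> (3,3) -> (3,4) -> (3,5) -> (2,5) -> (2,4) -> (2,3) -> (1,3) -> (1,4) -> (1,5)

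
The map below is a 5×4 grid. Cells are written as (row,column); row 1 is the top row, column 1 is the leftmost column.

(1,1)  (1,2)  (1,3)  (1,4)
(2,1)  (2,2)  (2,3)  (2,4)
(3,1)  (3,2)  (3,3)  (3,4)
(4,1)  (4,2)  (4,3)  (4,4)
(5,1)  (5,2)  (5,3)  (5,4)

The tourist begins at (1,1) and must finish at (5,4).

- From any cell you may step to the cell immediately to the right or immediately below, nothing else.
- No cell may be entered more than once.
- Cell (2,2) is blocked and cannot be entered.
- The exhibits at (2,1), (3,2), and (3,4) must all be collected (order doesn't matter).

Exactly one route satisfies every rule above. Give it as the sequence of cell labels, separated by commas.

Moves only go right or down, so the column and row indices never decrease.
Route from (1,1): down 2 to (3,1), right 3 to (3,4), down 2 to (5,4) — 7 moves in all.
Check: all required cells visited.

(1,1), (2,1), (3,1), (3,2), (3,3), (3,4), (4,4), (5,4)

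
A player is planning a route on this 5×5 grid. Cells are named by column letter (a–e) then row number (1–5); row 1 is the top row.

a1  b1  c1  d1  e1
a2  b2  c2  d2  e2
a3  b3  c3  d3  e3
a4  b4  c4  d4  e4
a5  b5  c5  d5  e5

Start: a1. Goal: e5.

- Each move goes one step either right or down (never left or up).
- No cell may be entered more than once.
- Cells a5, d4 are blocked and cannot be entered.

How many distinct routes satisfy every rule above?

A right/down-only route from a1 to e5 makes exactly 4 down-moves and 4 right-moves in some order.
With no other constraints that would be C(8,4) = 70 routes.
Subtract routes through each blocked cell (inclusion–exclusion for overlaps): − through d4: 40 − through a5: 1 → 29.
That gives 29 routes.

29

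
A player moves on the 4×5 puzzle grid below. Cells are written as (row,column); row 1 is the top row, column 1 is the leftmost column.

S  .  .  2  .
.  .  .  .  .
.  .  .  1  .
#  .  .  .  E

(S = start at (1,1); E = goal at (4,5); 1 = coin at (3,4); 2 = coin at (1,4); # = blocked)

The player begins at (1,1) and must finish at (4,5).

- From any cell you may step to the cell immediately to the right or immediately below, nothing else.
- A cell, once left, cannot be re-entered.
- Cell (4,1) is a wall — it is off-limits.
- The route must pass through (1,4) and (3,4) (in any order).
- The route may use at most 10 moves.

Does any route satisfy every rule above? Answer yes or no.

One route that works: (1,1) → (1,2) → (1,3) → (1,4) → (2,4) → (3,4) → (4,4) → (4,5).

yes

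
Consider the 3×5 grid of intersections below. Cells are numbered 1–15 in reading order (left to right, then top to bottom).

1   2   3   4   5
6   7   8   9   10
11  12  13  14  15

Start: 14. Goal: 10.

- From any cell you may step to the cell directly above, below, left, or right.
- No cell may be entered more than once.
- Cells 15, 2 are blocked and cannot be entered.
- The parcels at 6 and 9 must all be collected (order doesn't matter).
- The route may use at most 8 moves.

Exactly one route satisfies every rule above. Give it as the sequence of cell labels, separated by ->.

Any route must reach 6 and 9 and still end at 10 within 8 moves, so the order of the required stops is forced.
Route from 14: left 3 to 11, up 1 to 6, right 4 to 10 — 8 moves in all.
Check: all required cells visited; 8 ≤ 8 moves.

14 -> 13 -> 12 -> 11 -> 6 -> 7 -> 8 -> 9 -> 10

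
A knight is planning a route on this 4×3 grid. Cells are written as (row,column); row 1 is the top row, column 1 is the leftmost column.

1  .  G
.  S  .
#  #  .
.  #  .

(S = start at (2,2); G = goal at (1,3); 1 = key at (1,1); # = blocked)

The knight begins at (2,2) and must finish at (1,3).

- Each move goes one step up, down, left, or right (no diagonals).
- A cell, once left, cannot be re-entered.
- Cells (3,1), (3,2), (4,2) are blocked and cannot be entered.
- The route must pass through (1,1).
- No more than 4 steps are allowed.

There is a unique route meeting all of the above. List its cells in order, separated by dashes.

Any route must reach (1,1) and still end at (1,3) within 4 moves, so the order of the required stops is forced.
Route from (2,2): left 1 to (2,1), up 1 to (1,1), right 2 to (1,3) — 4 moves in all.
Check: all required cells visited; 4 ≤ 4 moves.

(2,2) - (2,1) - (1,1) - (1,2) - (1,3)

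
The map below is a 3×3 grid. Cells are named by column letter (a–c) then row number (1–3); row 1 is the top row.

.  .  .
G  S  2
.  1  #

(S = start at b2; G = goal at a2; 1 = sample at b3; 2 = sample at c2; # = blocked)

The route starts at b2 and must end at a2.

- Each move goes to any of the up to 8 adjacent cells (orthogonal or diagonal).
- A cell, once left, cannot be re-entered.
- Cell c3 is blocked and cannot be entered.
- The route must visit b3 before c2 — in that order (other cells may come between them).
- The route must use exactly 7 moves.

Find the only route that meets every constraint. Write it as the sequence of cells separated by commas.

b2, a3, b3, c2, c1, b1, a1, a2

The waypoints must appear in the order b3, c2, with no cell reused.
Route from b2: down-left 1 to a3, right 1 to b3, up-right 1 to c2, up 1 to c1, left 2 to a1, down 1 to a2 — 7 moves in all.
Check: order respected (1 at step 2, 2 at step 3); 7 moves as required.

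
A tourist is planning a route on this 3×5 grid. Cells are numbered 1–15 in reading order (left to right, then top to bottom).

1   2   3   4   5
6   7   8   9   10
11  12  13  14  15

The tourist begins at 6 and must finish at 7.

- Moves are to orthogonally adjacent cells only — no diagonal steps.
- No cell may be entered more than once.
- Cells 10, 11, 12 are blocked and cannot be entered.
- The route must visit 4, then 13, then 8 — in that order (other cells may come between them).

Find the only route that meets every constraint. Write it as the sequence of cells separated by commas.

6, 1, 2, 3, 4, 9, 14, 13, 8, 7

The waypoints must appear in the order 4, 13, 8, with no cell reused.
Route from 6: up to 1, 3× right (reaching 4), 2× down (reaching 14), left to 13, up to 8, left to 7 — 9 moves in all.
Check: order respected (4 at step 4, 13 at step 7, 8 at step 8).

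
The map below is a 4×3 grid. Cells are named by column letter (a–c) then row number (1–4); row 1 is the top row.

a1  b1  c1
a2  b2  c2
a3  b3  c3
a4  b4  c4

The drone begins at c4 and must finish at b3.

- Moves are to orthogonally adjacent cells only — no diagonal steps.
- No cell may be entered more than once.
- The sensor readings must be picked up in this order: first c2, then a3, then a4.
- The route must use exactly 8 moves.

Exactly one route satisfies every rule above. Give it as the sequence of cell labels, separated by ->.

The waypoints must appear in the order c2, a3, a4, with no cell reused.
Route from c4: 2× up (reaching c2), 2× left (reaching a2), 2× down (reaching a4), right to b4, up to b3 — 8 moves in all.
Check: order respected (c2 at step 2, a3 at step 5, a4 at step 6); 8 moves as required.

c4 -> c3 -> c2 -> b2 -> a2 -> a3 -> a4 -> b4 -> b3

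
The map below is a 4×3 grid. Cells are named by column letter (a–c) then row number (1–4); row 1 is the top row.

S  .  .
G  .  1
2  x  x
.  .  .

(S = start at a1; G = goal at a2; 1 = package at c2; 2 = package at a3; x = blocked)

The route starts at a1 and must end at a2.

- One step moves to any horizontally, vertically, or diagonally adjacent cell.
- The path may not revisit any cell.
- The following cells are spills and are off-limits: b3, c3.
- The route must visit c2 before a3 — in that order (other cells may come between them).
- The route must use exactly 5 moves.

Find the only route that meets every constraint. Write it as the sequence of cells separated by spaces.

The waypoints must appear in the order c2, a3, with no cell reused.
Route from a1: right to b1, down-right to c2, left to b2, down-left to a3, up to a2 — 5 moves in all.
Check: order respected (1 at step 2, 2 at step 4); 5 moves as required.

a1 b1 c2 b2 a3 a2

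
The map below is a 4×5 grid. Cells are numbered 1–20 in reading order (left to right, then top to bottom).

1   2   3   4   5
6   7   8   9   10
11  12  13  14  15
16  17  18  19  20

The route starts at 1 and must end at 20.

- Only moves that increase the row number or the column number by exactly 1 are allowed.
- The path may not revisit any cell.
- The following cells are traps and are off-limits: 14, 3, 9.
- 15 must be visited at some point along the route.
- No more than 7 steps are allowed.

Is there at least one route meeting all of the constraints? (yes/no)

no

Every right/down route from 1 to 15 runs into a blocked cell, so that leg cannot be completed.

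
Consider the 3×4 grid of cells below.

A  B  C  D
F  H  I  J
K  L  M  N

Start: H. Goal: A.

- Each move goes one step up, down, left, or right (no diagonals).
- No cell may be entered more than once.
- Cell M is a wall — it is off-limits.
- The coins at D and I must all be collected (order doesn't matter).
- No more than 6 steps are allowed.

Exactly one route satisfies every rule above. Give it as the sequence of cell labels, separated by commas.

H, I, J, D, C, B, A

The 6-move cap with required stops at D, I leaves no slack for detours.
Route from H: right 2 to J, up 1 to D, left 3 to A — 6 moves in all.
Check: all required cells visited; 6 ≤ 6 moves.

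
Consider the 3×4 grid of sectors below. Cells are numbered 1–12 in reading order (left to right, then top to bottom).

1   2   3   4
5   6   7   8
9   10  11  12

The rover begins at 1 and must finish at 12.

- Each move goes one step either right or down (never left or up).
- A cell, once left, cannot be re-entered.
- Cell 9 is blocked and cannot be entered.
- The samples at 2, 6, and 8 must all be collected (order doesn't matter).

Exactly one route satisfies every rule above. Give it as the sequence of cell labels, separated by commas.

1, 2, 6, 7, 8, 12

Moves only go right or down, so the column and row indices never decrease.
Route from 1: right to 2, down to 6, 2× right (reaching 8), down to 12 — 5 moves in all.
Check: all required cells visited.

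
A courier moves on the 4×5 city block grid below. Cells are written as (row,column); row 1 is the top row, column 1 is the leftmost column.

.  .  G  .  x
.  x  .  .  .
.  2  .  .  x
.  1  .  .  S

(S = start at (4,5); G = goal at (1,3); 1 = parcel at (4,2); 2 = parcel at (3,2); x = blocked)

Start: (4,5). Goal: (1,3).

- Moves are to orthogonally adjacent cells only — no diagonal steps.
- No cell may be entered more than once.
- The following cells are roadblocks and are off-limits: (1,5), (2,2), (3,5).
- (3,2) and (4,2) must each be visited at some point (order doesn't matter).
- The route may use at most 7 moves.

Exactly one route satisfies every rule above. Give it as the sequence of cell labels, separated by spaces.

(4,5) (4,4) (4,3) (4,2) (3,2) (3,3) (2,3) (1,3)

The 7-move cap with required stops at (3,2), (4,2) leaves no slack for detours.
Route from (4,5): left 3 to (4,2), up 1 to (3,2), right 1 to (3,3), up 2 to (1,3) — 7 moves in all.
Check: all required cells visited; 7 ≤ 7 moves.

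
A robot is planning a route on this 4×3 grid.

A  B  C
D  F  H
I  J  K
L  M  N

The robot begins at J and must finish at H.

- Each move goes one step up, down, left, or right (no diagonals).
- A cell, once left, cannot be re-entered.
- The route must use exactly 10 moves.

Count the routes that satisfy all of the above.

Need simple routes of exactly 10 moves from J to H (Manhattan distance 2, so 4 moves are spent on a detour and 4 undoing it).
Enumerating: J F B A D I L M N K H | J K N M L I D A B F H | J K N M L I D A B C H | J K N M L I D F B C H.
That gives 4 routes.

4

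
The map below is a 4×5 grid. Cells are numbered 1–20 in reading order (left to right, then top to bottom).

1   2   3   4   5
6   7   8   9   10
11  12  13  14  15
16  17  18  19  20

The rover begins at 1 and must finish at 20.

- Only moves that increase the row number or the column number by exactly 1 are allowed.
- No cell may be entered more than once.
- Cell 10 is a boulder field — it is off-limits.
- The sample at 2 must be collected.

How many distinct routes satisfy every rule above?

16

A right/down-only route from 1 to 20 makes exactly 3 down-moves and 4 right-moves in some order.
With no other constraints that would be C(7,3) = 35 routes.
Split at 2 and multiply the segment counts (each segment already excludes blocked cells): 1→2: 1; 2→20: 16; product = 16.
That gives 16 routes.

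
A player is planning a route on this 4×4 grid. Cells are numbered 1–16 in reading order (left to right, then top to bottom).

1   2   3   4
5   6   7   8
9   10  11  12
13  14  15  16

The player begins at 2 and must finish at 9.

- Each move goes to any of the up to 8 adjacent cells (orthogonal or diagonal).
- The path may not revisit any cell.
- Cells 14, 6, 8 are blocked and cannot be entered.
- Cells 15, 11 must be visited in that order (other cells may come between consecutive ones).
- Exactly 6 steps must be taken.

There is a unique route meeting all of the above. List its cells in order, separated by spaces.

2 7 12 15 11 10 9

The waypoints must appear in the order 15, 11, with no cell reused.
Route from 2: 2× down-right (reaching 12), down-left to 15, up to 11, 2× left (reaching 9) — 6 moves in all.
Check: order respected (15 at step 3, 11 at step 4); 6 moves as required.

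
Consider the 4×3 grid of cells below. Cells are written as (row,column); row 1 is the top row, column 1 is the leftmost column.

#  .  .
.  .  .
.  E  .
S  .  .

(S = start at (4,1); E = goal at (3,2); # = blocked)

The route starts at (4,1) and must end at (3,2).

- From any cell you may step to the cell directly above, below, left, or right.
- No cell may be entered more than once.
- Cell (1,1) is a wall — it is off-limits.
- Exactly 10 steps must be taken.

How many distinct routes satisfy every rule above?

Need simple routes of exactly 10 moves from (4,1) to (3,2) (Manhattan distance 2, so 4 moves are spent on a detour and 4 undoing it).
Enumerating: (4,1) (3,1) (2,1) (2,2) (1,2) (1,3) (2,3) (3,3) (4,3) (4,2) (3,2) | (4,1) (4,2) (4,3) (3,3) (2,3) (1,3) (1,2) (2,2) (2,1) (3,1) (3,2).
That gives 2 routes.

2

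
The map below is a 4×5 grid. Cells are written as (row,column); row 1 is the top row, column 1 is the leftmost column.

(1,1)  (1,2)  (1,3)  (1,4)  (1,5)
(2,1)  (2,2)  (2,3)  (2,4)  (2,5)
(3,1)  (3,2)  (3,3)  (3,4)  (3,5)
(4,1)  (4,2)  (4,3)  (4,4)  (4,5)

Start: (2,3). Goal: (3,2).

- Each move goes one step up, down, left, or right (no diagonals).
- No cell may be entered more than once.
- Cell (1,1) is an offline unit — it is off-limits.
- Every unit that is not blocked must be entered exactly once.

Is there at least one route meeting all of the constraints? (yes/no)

One route that works: (2,3) → (1,3) → (1,2) → (2,2) → (2,1) → (3,1) → (4,1) → (4,2) → (4,3) → (4,4) → (4,5) → (3,5) → (2,5) → (1,5) → (1,4) → (2,4) → (3,4) → (3,3) → (3,2).

yes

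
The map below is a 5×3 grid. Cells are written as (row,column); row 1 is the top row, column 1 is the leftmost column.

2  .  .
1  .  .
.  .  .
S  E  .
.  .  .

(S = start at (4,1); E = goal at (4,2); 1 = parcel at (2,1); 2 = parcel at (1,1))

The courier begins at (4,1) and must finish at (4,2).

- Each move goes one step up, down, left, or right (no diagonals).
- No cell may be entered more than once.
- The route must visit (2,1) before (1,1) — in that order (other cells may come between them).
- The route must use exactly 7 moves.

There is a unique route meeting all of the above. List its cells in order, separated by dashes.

The waypoints must appear in the order (2,1), (1,1), with no cell reused.
Route from (4,1): up 3 to (1,1), right 1 to (1,2), down 3 to (4,2) — 7 moves in all.
Check: order respected (1 at step 2, 2 at step 3); 7 moves as required.

(4,1) - (3,1) - (2,1) - (1,1) - (1,2) - (2,2) - (3,2) - (4,2)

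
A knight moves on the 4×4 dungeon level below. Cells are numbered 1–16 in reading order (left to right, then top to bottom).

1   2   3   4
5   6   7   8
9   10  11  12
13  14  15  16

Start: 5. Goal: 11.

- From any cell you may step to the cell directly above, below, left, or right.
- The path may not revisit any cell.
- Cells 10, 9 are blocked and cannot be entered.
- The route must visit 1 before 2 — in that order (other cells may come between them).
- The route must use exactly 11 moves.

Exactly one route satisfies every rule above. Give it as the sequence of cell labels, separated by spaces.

The waypoints must appear in the order 1, 2, with no cell reused.
Route from 5: up 1 to 1, right 1 to 2, down 1 to 6, right 1 to 7, up 1 to 3, right 1 to 4, down 3 to 16, left 1 to 15, up 1 to 11 — 11 moves in all.
Check: order respected (1 at step 1, 2 at step 2); 11 moves as required.

5 1 2 6 7 3 4 8 12 16 15 11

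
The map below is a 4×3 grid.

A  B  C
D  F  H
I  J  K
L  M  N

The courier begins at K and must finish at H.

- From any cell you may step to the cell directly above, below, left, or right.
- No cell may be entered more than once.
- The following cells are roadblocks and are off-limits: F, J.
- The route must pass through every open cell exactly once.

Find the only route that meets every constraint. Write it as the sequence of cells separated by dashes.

Need to visit all 10 open cells exactly once, starting at K and ending at H.
Route from K: down to N, 2× left (reaching L), 3× up (reaching A), 2× right (reaching C), down to H — 9 moves in all.
Check: all 10 open cells covered.

K - N - M - L - I - D - A - B - C - H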